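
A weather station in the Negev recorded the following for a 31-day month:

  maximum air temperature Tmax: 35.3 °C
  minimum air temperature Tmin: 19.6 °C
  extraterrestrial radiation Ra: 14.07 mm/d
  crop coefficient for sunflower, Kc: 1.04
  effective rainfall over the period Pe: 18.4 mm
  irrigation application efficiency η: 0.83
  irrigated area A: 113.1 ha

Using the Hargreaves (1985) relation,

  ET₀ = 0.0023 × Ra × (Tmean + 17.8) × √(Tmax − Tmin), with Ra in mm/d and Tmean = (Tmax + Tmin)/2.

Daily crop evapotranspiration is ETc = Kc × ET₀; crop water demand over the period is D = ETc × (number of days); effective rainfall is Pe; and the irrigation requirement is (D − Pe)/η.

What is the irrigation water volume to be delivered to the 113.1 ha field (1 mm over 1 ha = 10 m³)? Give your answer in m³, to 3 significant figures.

Tmean = (35.3 + 19.6)/2 = 27.45 °C
ET₀ = 0.0023 × 14.07 × (27.45 + 17.8) × √15.7 = 0.0023 × 14.07 × 45.25 × 3.9623 = 5.8021 mm/d
ETc = Kc × ET₀ = 1.04 × 5.8021 = 6.0342 mm/d
Crop demand D = ETc × 31 d = 6.0342 × 31 = 187.060 mm
D − Pe = 187.060 − 18.4 = 168.660 mm
Gross irrigation = 168.660 / 0.83 = 203.205 mm
Volume = 203.205 mm × 113.1 ha × 10 = 229824.9 m³

230000 m³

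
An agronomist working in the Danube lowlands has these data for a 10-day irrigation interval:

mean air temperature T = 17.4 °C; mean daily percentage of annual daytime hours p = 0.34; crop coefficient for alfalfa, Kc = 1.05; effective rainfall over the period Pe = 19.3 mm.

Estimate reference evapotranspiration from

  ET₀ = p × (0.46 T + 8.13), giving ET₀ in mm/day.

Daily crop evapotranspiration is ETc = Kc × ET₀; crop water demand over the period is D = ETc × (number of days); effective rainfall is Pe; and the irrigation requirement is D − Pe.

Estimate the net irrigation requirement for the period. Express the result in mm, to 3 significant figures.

38.3 mm

ET₀ = 0.34 × (0.46 × 17.4 + 8.13) = 0.34 × 16.134 = 5.4856 mm/d
ETc = Kc × ET₀ = 1.05 × 5.4856 = 5.7599 mm/d
Crop demand D = ETc × 10 d = 5.7599 × 10 = 57.599 mm
D − Pe = 57.599 − 19.3 = 38.299 mm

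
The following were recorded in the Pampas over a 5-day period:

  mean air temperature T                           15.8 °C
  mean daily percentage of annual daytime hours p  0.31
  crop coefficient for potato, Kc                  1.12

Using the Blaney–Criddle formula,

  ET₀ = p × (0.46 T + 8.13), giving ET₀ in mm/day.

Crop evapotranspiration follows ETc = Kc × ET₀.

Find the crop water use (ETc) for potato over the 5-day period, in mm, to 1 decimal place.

26.7 mm

ET₀ = 0.31 × (0.46 × 15.8 + 8.13) = 0.31 × 15.398 = 4.7734 mm/d
ETc = Kc × ET₀ = 1.12 × 4.7734 = 5.3462 mm/d
Over 5 days: 5.3462 × 5 = 26.731 mm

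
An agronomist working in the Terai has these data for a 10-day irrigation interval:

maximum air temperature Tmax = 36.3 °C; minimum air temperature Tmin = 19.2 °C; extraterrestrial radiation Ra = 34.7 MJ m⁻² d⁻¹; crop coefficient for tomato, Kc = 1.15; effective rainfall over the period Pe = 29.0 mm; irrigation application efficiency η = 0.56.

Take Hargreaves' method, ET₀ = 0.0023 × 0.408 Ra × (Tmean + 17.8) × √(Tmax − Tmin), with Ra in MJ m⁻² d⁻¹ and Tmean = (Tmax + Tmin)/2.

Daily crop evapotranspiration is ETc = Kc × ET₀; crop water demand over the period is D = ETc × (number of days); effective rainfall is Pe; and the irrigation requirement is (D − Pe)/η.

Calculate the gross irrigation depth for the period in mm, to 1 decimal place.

Tmean = (36.3 + 19.2)/2 = 27.75 °C
0.408 Ra = 0.408 × 34.7 = 14.1576 mm/d equivalent
ET₀ = 0.0023 × 14.1576 × (27.75 + 17.8) × √17.1 = 0.0023 × 14.1576 × 45.55 × 4.1352 = 6.1334 mm/d
ETc = Kc × ET₀ = 1.15 × 6.1334 = 7.0534 mm/d
Crop demand D = ETc × 10 d = 7.0534 × 10 = 70.534 mm
D − Pe = 70.534 − 29.0 = 41.534 mm
Gross irrigation = 41.534 / 0.56 = 74.168 mm

74.2 mm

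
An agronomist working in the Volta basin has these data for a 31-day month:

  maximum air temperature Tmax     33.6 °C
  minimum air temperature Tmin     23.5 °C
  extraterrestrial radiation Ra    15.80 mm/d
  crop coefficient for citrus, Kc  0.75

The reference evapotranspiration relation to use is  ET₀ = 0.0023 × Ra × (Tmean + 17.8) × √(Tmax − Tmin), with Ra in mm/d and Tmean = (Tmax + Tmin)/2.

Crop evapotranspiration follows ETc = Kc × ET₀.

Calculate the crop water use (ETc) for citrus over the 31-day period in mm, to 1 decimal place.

124.5 mm

Tmean = (33.6 + 23.5)/2 = 28.55 °C
ET₀ = 0.0023 × 15.80 × (28.55 + 17.8) × √10.1 = 0.0023 × 15.80 × 46.35 × 3.1780 = 5.3529 mm/d
ETc = Kc × ET₀ = 0.75 × 5.3529 = 4.0147 mm/d
Over 31 days: 4.0147 × 31 = 124.456 mm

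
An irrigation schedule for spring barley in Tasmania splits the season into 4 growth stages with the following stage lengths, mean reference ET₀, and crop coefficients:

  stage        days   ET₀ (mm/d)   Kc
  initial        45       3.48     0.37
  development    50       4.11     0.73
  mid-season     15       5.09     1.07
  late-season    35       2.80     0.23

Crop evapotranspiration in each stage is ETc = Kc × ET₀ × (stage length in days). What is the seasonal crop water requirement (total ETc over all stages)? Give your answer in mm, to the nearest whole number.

initial: 0.37 × 3.48 × 45 = 57.94 mm
development: 0.73 × 4.11 × 50 = 150.02 mm
mid-season: 1.07 × 5.09 × 15 = 81.69 mm
late-season: 0.23 × 2.80 × 35 = 22.54 mm
Seasonal total = 312.19 mm

312 mm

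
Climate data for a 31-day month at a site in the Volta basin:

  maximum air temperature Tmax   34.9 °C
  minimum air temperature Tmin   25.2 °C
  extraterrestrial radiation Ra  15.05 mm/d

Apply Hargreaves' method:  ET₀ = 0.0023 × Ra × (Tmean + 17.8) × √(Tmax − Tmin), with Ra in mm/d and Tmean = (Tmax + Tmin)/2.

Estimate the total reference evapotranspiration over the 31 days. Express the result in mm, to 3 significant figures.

160 mm

Tmean = (34.9 + 25.2)/2 = 30.05 °C
ET₀ = 0.0023 × 15.05 × (30.05 + 17.8) × √9.7 = 0.0023 × 15.05 × 47.85 × 3.1145 = 5.1586 mm/d
Over 31 days: 5.1586 × 31 = 159.917 mm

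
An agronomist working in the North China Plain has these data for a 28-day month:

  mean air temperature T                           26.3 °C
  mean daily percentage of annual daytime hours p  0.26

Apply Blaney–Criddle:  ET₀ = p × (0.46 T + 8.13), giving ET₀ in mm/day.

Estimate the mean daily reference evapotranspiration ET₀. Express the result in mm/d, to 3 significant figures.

5.26 mm/d

ET₀ = 0.26 × (0.46 × 26.3 + 8.13) = 0.26 × 20.228 = 5.2593 mm/d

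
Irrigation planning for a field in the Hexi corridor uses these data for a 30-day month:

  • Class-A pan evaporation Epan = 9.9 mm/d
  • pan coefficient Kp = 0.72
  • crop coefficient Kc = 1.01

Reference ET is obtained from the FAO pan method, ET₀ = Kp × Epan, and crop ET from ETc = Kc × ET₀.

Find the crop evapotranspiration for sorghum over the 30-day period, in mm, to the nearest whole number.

216 mm

ET₀ = 0.72 × 9.9 = 7.1280 mm/d
ETc = Kc × ET₀ = 1.01 × 7.1280 = 7.1993 mm/d
Over 30 days: 7.1993 × 30 = 215.979 mm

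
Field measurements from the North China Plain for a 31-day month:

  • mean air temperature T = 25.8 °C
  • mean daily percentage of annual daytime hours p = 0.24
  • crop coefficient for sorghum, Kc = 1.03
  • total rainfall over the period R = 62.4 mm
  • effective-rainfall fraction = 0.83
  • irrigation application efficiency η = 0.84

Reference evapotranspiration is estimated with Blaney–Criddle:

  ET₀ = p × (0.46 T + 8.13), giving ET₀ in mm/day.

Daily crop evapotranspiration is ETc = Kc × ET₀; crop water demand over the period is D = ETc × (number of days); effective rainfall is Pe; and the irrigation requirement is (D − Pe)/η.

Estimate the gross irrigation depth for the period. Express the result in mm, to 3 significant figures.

121 mm

ET₀ = 0.24 × (0.46 × 25.8 + 8.13) = 0.24 × 19.998 = 4.7995 mm/d
ETc = Kc × ET₀ = 1.03 × 4.7995 = 4.9435 mm/d
Crop demand D = ETc × 31 d = 4.9435 × 31 = 153.249 mm
Pe = 0.83 × 62.4 = 51.792 mm
D − Pe = 153.249 − 51.792 = 101.457 mm
Gross irrigation = 101.457 / 0.84 = 120.782 mm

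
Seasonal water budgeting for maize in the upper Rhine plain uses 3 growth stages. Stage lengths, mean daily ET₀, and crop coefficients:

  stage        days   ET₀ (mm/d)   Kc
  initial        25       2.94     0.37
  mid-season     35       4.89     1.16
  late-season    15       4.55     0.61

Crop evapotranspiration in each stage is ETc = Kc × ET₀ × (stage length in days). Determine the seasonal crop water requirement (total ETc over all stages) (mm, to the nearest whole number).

267 mm

initial: 0.37 × 2.94 × 25 = 27.20 mm
mid-season: 1.16 × 4.89 × 35 = 198.53 mm
late-season: 0.61 × 4.55 × 15 = 41.63 mm
Seasonal total = 267.36 mm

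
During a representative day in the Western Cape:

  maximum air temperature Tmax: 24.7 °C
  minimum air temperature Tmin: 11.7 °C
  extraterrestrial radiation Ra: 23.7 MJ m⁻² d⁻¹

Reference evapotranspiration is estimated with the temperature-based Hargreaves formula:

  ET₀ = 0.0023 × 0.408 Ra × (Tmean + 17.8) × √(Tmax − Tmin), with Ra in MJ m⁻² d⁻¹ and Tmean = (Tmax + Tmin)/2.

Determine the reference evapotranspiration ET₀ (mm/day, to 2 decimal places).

2.89 mm/day

Tmean = (24.7 + 11.7)/2 = 18.20 °C
0.408 Ra = 0.408 × 23.7 = 9.6696 mm/d equivalent
ET₀ = 0.0023 × 9.6696 × (18.20 + 17.8) × √13.0 = 0.0023 × 9.6696 × 36.00 × 3.6056 = 2.8868 mm/d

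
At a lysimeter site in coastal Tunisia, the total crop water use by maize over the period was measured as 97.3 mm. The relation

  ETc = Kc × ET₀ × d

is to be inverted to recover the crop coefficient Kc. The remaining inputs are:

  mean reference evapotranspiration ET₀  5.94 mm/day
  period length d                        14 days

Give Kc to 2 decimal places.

1.17

ETc = Kc × ET₀ × d  ⇒  Kc = ETc / (ET₀ × d)
Kc = 97.3 / (5.94 × 14) = 97.3 / 83.16 = 1.1700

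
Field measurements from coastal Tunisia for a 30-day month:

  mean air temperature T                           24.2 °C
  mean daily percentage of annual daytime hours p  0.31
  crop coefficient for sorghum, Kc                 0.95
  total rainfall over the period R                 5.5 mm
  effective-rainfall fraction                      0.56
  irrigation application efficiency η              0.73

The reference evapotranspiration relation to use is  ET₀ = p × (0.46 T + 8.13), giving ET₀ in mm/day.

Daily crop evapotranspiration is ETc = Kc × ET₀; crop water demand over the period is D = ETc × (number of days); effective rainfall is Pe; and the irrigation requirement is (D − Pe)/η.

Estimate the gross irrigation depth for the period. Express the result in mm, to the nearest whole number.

ET₀ = 0.31 × (0.46 × 24.2 + 8.13) = 0.31 × 19.262 = 5.9712 mm/d
ETc = Kc × ET₀ = 0.95 × 5.9712 = 5.6726 mm/d
Crop demand D = ETc × 30 d = 5.6726 × 30 = 170.178 mm
Pe = 0.56 × 5.5 = 3.080 mm
D − Pe = 170.178 − 3.080 = 167.098 mm
Gross irrigation = 167.098 / 0.73 = 228.901 mm

229 mm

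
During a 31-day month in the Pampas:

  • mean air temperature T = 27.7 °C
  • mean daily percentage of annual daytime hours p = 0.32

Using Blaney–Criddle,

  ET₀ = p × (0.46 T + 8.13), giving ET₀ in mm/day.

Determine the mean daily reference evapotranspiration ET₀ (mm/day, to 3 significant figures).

6.68 mm/day

ET₀ = 0.32 × (0.46 × 27.7 + 8.13) = 0.32 × 20.872 = 6.6790 mm/d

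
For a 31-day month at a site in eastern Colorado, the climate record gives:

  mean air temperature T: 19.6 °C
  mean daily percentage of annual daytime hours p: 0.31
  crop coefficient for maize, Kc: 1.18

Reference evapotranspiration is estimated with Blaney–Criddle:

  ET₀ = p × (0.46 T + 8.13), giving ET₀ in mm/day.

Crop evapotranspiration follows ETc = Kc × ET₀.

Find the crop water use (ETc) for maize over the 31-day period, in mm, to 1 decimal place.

ET₀ = 0.31 × (0.46 × 19.6 + 8.13) = 0.31 × 17.146 = 5.3153 mm/d
ETc = Kc × ET₀ = 1.18 × 5.3153 = 6.2721 mm/d
Over 31 days: 6.2721 × 31 = 194.435 mm

194.4 mm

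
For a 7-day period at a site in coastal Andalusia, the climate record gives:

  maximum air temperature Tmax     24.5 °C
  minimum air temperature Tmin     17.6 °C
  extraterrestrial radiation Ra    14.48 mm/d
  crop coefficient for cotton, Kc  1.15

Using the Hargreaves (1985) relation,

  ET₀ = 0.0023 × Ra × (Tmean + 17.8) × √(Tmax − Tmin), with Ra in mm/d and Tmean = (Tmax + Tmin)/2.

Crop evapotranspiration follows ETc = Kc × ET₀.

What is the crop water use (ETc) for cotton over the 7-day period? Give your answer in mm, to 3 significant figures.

27.4 mm

Tmean = (24.5 + 17.6)/2 = 21.05 °C
ET₀ = 0.0023 × 14.48 × (21.05 + 17.8) × √6.9 = 0.0023 × 14.48 × 38.85 × 2.6268 = 3.3987 mm/d
ETc = Kc × ET₀ = 1.15 × 3.3987 = 3.9085 mm/d
Over 7 days: 3.9085 × 7 = 27.360 mm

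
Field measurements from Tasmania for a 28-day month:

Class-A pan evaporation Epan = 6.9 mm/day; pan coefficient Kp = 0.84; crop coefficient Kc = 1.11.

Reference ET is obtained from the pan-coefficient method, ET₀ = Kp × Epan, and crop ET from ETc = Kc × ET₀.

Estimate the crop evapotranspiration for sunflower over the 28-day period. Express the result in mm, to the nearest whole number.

ET₀ = 0.84 × 6.9 = 5.7960 mm/d
ETc = Kc × ET₀ = 1.11 × 5.7960 = 6.4336 mm/d
Over 28 days: 6.4336 × 28 = 180.141 mm

180 mm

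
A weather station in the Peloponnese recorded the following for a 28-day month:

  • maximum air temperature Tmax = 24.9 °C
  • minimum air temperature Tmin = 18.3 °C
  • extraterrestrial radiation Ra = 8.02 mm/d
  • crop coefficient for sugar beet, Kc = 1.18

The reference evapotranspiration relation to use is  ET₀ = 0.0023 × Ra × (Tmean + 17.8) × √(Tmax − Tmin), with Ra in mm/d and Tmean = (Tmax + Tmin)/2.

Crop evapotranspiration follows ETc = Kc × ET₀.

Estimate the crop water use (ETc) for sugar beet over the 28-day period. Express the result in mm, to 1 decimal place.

61.7 mm

Tmean = (24.9 + 18.3)/2 = 21.60 °C
ET₀ = 0.0023 × 8.02 × (21.60 + 17.8) × √6.6 = 0.0023 × 8.02 × 39.40 × 2.5690 = 1.8671 mm/d
ETc = Kc × ET₀ = 1.18 × 1.8671 = 2.2032 mm/d
Over 28 days: 2.2032 × 28 = 61.690 mm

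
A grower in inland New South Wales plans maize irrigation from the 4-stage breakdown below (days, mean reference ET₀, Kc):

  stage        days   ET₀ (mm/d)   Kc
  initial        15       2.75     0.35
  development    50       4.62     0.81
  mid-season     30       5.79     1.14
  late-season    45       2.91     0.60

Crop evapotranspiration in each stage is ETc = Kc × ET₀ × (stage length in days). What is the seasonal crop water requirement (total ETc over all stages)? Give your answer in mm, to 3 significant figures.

initial: 0.35 × 2.75 × 15 = 14.44 mm
development: 0.81 × 4.62 × 50 = 187.11 mm
mid-season: 1.14 × 5.79 × 30 = 198.02 mm
late-season: 0.60 × 2.91 × 45 = 78.57 mm
Seasonal total = 478.14 mm

478 mm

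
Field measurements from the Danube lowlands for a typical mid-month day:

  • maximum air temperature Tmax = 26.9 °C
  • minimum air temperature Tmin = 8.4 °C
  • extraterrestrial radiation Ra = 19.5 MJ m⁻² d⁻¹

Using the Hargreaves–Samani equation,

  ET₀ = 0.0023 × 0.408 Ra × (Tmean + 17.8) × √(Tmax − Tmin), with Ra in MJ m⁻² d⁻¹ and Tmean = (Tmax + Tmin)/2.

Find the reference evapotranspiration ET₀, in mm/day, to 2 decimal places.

Tmean = (26.9 + 8.4)/2 = 17.65 °C
0.408 Ra = 0.408 × 19.5 = 7.9560 mm/d equivalent
ET₀ = 0.0023 × 7.9560 × (17.65 + 17.8) × √18.5 = 0.0023 × 7.9560 × 35.45 × 4.3012 = 2.7902 mm/d

2.79 mm/day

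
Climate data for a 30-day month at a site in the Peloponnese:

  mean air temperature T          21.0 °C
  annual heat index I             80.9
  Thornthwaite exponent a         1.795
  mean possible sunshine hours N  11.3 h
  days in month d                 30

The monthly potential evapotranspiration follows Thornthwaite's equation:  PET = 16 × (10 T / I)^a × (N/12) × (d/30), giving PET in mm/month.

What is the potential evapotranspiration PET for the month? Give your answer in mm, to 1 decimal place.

10T/I = 10 × 21.0 / 80.9 = 2.5958
(10T/I)^a = 2.5958^1.795 = 5.5414
Uncorrected PET = 16 × 5.5414 = 88.662 mm
Correction = (N/12)(d/30) = (11.3/12)(30/30) = 0.9417
PET = 88.662 × 0.9417 = 83.493 mm/month

83.5 mm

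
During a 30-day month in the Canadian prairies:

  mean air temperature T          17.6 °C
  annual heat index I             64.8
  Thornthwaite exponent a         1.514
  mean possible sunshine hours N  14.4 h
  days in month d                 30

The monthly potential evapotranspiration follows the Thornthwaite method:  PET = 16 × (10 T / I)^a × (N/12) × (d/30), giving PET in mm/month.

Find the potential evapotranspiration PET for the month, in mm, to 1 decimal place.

10T/I = 10 × 17.6 / 64.8 = 2.7160
(10T/I)^a = 2.7160^1.514 = 4.5391
Uncorrected PET = 16 × 4.5391 = 72.626 mm
Correction = (N/12)(d/30) = (14.4/12)(30/30) = 1.2000
PET = 72.626 × 1.2000 = 87.151 mm/month

87.2 mm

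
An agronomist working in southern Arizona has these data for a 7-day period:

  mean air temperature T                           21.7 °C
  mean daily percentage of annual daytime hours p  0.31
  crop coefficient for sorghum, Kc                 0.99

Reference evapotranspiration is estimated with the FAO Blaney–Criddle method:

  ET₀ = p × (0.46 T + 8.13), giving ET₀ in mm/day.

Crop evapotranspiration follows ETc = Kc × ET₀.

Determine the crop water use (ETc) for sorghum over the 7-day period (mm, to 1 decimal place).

38.9 mm

ET₀ = 0.31 × (0.46 × 21.7 + 8.13) = 0.31 × 18.112 = 5.6147 mm/d
ETc = Kc × ET₀ = 0.99 × 5.6147 = 5.5586 mm/d
Over 7 days: 5.5586 × 7 = 38.910 mm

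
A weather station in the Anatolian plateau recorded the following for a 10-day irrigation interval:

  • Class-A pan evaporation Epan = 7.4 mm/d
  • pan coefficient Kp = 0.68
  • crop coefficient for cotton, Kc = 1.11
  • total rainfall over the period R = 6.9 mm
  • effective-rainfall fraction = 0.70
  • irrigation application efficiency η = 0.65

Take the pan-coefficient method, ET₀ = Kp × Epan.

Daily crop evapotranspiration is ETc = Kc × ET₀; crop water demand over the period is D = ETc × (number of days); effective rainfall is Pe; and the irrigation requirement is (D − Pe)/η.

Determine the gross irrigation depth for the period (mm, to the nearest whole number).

79 mm

ET₀ = 0.68 × 7.4 = 5.0320 mm/d
ETc = Kc × ET₀ = 1.11 × 5.0320 = 5.5855 mm/d
Crop demand D = ETc × 10 d = 5.5855 × 10 = 55.855 mm
Pe = 0.70 × 6.9 = 4.830 mm
D − Pe = 55.855 − 4.830 = 51.025 mm
Gross irrigation = 51.025 / 0.65 = 78.500 mm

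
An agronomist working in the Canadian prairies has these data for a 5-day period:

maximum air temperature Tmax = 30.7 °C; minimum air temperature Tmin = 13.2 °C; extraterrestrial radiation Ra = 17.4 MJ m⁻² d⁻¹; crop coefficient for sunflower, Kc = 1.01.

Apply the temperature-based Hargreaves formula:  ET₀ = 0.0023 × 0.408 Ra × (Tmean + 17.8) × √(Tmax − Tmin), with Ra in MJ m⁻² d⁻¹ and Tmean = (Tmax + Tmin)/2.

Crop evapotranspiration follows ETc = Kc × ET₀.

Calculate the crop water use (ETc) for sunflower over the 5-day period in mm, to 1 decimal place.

Tmean = (30.7 + 13.2)/2 = 21.95 °C
0.408 Ra = 0.408 × 17.4 = 7.0992 mm/d equivalent
ET₀ = 0.0023 × 7.0992 × (21.95 + 17.8) × √17.5 = 0.0023 × 7.0992 × 39.75 × 4.1833 = 2.7151 mm/d
ETc = Kc × ET₀ = 1.01 × 2.7151 = 2.7423 mm/d
Over 5 days: 2.7423 × 5 = 13.712 mm

13.7 mm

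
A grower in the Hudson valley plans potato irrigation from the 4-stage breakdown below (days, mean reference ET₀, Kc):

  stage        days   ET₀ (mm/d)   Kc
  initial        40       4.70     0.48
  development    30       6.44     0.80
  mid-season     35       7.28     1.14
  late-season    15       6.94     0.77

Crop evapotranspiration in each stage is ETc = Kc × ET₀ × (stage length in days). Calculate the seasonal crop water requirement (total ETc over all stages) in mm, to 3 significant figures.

615 mm

initial: 0.48 × 4.70 × 40 = 90.24 mm
development: 0.80 × 6.44 × 30 = 154.56 mm
mid-season: 1.14 × 7.28 × 35 = 290.47 mm
late-season: 0.77 × 6.94 × 15 = 80.16 mm
Seasonal total = 615.43 mm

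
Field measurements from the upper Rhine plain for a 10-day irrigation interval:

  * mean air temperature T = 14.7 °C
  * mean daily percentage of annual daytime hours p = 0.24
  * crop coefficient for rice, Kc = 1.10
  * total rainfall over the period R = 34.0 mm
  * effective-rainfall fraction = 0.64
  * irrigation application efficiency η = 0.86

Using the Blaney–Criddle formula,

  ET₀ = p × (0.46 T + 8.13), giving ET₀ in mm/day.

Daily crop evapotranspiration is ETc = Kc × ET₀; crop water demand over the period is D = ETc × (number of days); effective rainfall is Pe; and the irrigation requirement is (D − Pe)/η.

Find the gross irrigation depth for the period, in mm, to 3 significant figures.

20.4 mm

ET₀ = 0.24 × (0.46 × 14.7 + 8.13) = 0.24 × 14.892 = 3.5741 mm/d
ETc = Kc × ET₀ = 1.10 × 3.5741 = 3.9315 mm/d
Crop demand D = ETc × 10 d = 3.9315 × 10 = 39.315 mm
Pe = 0.64 × 34.0 = 21.760 mm
D − Pe = 39.315 − 21.760 = 17.555 mm
Gross irrigation = 17.555 / 0.86 = 20.413 mm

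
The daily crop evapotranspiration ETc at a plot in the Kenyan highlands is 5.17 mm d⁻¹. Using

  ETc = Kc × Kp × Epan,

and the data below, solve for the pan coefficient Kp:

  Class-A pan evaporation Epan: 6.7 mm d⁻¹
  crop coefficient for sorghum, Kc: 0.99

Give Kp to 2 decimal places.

0.78

ETc = Kc × Kp × Epan  ⇒  Kp = ETc / (Kc × Epan)
Kp = 5.17 / (0.99 × 6.7) = 5.17 / 6.633 = 0.7794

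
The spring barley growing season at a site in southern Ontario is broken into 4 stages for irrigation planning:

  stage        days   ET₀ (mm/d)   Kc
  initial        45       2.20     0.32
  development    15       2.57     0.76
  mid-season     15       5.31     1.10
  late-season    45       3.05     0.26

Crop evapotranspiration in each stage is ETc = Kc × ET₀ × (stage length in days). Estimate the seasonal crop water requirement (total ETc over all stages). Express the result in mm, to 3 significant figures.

184 mm

initial: 0.32 × 2.20 × 45 = 31.68 mm
development: 0.76 × 2.57 × 15 = 29.30 mm
mid-season: 1.10 × 5.31 × 15 = 87.62 mm
late-season: 0.26 × 3.05 × 45 = 35.69 mm
Seasonal total = 184.29 mm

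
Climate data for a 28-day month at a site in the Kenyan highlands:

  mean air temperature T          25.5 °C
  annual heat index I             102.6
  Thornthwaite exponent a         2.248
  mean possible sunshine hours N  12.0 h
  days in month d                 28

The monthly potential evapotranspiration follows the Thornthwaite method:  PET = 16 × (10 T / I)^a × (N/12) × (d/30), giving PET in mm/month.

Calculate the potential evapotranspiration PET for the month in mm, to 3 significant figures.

116 mm

10T/I = 10 × 25.5 / 102.6 = 2.4854
(10T/I)^a = 2.4854^2.248 = 7.7420
Uncorrected PET = 16 × 7.7420 = 123.872 mm
Correction = (N/12)(d/30) = (12.0/12)(28/30) = 0.9333
PET = 123.872 × 0.9333 = 115.610 mm/month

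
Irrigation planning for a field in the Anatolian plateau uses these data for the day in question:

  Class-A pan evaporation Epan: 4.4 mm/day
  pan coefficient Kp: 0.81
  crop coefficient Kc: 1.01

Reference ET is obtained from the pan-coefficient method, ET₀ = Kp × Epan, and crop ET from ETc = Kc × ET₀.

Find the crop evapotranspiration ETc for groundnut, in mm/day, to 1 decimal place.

ET₀ = 0.81 × 4.4 = 3.5640 mm/d
ETc = Kc × ET₀ = 1.01 × 3.5640 = 3.5996 mm/d

3.6 mm/day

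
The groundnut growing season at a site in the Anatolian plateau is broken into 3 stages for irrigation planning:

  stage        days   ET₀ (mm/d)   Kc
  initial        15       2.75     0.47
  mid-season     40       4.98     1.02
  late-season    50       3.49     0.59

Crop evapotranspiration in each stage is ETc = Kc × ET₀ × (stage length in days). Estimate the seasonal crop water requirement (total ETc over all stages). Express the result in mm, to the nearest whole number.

326 mm

initial: 0.47 × 2.75 × 15 = 19.39 mm
mid-season: 1.02 × 4.98 × 40 = 203.18 mm
late-season: 0.59 × 3.49 × 50 = 102.96 mm
Seasonal total = 325.53 mm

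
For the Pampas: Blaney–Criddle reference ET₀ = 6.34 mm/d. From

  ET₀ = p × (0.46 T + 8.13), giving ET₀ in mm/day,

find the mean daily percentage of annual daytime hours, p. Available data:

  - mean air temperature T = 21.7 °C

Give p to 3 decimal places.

0.350

p = ET₀ / (0.46 T + 8.13) = 6.34 / (0.46 × 21.7 + 8.13) = 6.34 / 18.112 = 0.3500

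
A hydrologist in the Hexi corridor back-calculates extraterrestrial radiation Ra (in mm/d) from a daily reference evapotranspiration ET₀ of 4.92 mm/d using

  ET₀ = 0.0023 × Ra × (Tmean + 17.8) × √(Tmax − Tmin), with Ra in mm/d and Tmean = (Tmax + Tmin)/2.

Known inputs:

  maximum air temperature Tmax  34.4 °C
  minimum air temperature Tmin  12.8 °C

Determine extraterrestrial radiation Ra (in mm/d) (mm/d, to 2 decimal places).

Tmean = 23.60 °C; √ΔT = 4.6476
Ra = ET₀ / [0.0023 × (Tmean+17.8) × √ΔT] = 4.92 / (0.0023 × 41.40 × 4.6476) = 11.118 mm/d

11.12 mm/d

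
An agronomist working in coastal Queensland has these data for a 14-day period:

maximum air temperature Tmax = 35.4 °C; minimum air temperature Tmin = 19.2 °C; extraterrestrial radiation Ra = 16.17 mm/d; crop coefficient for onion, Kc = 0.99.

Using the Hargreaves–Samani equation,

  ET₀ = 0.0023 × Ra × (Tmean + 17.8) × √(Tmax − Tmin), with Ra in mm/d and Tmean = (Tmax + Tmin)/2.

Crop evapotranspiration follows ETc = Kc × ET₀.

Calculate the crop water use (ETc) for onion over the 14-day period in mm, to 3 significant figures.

93.6 mm

Tmean = (35.4 + 19.2)/2 = 27.30 °C
ET₀ = 0.0023 × 16.17 × (27.30 + 17.8) × √16.2 = 0.0023 × 16.17 × 45.10 × 4.0249 = 6.7510 mm/d
ETc = Kc × ET₀ = 0.99 × 6.7510 = 6.6835 mm/d
Over 14 days: 6.6835 × 14 = 93.569 mm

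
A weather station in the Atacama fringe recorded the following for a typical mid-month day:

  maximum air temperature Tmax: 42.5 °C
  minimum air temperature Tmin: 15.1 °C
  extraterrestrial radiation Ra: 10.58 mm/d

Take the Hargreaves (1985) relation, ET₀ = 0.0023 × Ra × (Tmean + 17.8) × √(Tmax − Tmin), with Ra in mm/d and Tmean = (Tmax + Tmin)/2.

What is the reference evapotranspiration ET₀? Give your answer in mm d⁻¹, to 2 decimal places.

5.94 mm d⁻¹

Tmean = (42.5 + 15.1)/2 = 28.80 °C
ET₀ = 0.0023 × 10.58 × (28.80 + 17.8) × √27.4 = 0.0023 × 10.58 × 46.60 × 5.2345 = 5.9357 mm/d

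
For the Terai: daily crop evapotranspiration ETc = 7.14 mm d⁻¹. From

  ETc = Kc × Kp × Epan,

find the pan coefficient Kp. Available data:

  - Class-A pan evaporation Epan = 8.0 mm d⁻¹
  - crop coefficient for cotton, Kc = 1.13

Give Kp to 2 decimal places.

ETc = Kc × Kp × Epan  ⇒  Kp = ETc / (Kc × Epan)
Kp = 7.14 / (1.13 × 8.0) = 7.14 / 9.040 = 0.7898

0.79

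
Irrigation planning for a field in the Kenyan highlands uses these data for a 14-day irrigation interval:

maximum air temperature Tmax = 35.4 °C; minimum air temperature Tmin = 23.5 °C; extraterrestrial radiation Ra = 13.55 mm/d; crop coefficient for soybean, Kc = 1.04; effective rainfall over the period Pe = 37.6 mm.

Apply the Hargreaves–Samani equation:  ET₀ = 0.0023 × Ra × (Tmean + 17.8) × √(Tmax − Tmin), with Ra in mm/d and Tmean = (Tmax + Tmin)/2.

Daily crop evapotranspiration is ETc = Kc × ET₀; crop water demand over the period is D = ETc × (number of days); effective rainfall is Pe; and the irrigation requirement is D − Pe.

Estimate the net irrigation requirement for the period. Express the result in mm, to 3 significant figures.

Tmean = (35.4 + 23.5)/2 = 29.45 °C
ET₀ = 0.0023 × 13.55 × (29.45 + 17.8) × √11.9 = 0.0023 × 13.55 × 47.25 × 3.4496 = 5.0797 mm/d
ETc = Kc × ET₀ = 1.04 × 5.0797 = 5.2829 mm/d
Crop demand D = ETc × 14 d = 5.2829 × 14 = 73.961 mm
D − Pe = 73.961 − 37.6 = 36.361 mm

36.4 mm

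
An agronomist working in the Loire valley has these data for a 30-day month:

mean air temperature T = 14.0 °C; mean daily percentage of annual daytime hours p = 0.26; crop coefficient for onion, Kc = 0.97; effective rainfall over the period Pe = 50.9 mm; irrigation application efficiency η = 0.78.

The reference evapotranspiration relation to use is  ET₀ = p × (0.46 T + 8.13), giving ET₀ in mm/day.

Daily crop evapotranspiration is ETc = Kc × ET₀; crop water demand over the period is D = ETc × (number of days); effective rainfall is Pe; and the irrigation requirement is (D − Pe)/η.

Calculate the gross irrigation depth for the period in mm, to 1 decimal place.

ET₀ = 0.26 × (0.46 × 14.0 + 8.13) = 0.26 × 14.570 = 3.7882 mm/d
ETc = Kc × ET₀ = 0.97 × 3.7882 = 3.6746 mm/d
Crop demand D = ETc × 30 d = 3.6746 × 30 = 110.238 mm
D − Pe = 110.238 − 50.9 = 59.338 mm
Gross irrigation = 59.338 / 0.78 = 76.074 mm

76.1 mm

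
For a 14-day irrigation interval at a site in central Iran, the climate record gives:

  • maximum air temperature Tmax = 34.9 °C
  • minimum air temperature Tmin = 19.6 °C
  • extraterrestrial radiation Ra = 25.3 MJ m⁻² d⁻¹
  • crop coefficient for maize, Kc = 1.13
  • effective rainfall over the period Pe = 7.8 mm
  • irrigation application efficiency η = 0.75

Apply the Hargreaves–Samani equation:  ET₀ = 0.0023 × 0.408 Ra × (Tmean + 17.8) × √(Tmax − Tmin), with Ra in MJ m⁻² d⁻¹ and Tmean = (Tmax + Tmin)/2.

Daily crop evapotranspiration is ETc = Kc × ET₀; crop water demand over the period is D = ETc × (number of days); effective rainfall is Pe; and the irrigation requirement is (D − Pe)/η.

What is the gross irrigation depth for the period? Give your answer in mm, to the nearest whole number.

78 mm

Tmean = (34.9 + 19.6)/2 = 27.25 °C
0.408 Ra = 0.408 × 25.3 = 10.3224 mm/d equivalent
ET₀ = 0.0023 × 10.3224 × (27.25 + 17.8) × √15.3 = 0.0023 × 10.3224 × 45.05 × 3.9115 = 4.1836 mm/d
ETc = Kc × ET₀ = 1.13 × 4.1836 = 4.7275 mm/d
Crop demand D = ETc × 14 d = 4.7275 × 14 = 66.185 mm
D − Pe = 66.185 − 7.8 = 58.385 mm
Gross irrigation = 58.385 / 0.75 = 77.847 mm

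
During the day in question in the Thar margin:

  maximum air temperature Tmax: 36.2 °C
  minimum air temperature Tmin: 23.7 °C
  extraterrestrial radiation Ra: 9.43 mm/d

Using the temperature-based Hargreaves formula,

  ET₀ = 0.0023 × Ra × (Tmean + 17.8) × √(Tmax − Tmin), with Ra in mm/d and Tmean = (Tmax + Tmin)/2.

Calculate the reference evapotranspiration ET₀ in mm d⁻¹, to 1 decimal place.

Tmean = (36.2 + 23.7)/2 = 29.95 °C
ET₀ = 0.0023 × 9.43 × (29.95 + 17.8) × √12.5 = 0.0023 × 9.43 × 47.75 × 3.5355 = 3.6615 mm/d

3.7 mm d⁻¹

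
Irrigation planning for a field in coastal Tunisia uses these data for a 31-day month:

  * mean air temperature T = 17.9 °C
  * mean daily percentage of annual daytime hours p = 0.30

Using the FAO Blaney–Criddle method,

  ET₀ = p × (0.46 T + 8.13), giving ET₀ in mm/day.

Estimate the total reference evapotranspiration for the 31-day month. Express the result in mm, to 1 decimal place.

152.2 mm

ET₀ = 0.30 × (0.46 × 17.9 + 8.13) = 0.30 × 16.364 = 4.9092 mm/d
Monthly total = 4.9092 × 31 = 152.185 mm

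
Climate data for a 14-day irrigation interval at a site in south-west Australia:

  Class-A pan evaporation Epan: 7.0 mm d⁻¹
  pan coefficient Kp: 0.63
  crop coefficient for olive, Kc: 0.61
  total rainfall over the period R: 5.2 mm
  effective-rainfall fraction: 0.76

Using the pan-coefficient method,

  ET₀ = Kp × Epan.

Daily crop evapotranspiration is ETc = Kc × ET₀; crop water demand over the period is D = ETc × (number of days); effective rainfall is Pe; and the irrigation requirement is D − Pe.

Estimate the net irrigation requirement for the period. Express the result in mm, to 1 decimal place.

33.7 mm

ET₀ = 0.63 × 7.0 = 4.4100 mm/d
ETc = Kc × ET₀ = 0.61 × 4.4100 = 2.6901 mm/d
Crop demand D = ETc × 14 d = 2.6901 × 14 = 37.661 mm
Pe = 0.76 × 5.2 = 3.952 mm
D − Pe = 37.661 − 3.952 = 33.709 mm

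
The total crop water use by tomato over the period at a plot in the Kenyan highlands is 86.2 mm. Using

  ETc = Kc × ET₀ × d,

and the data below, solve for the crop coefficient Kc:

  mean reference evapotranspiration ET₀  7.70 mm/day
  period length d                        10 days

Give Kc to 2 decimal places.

1.12

ETc = Kc × ET₀ × d  ⇒  Kc = ETc / (ET₀ × d)
Kc = 86.2 / (7.70 × 10) = 86.2 / 77.00 = 1.1195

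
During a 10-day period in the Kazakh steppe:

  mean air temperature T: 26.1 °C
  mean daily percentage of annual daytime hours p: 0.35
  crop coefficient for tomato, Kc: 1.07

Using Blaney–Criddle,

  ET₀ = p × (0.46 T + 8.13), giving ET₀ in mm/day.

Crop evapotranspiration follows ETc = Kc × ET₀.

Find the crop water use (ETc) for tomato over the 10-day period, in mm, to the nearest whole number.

75 mm

ET₀ = 0.35 × (0.46 × 26.1 + 8.13) = 0.35 × 20.136 = 7.0476 mm/d
ETc = Kc × ET₀ = 1.07 × 7.0476 = 7.5409 mm/d
Over 10 days: 7.5409 × 10 = 75.409 mm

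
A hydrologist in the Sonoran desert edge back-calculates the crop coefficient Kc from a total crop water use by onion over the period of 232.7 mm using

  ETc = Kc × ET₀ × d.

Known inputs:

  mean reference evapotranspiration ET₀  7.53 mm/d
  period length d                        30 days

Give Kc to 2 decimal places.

ETc = Kc × ET₀ × d  ⇒  Kc = ETc / (ET₀ × d)
Kc = 232.7 / (7.53 × 30) = 232.7 / 225.90 = 1.0301

1.03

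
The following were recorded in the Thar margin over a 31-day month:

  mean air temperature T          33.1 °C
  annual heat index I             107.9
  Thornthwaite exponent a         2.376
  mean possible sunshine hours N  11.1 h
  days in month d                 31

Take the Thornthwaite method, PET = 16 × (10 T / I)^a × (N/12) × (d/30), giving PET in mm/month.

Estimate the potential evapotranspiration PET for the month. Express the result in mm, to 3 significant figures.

10T/I = 10 × 33.1 / 107.9 = 3.0677
(10T/I)^a = 3.0677^2.376 = 14.3439
Uncorrected PET = 16 × 14.3439 = 229.502 mm
Correction = (N/12)(d/30) = (11.1/12)(31/30) = 0.9558
PET = 229.502 × 0.9558 = 219.358 mm/month

219 mm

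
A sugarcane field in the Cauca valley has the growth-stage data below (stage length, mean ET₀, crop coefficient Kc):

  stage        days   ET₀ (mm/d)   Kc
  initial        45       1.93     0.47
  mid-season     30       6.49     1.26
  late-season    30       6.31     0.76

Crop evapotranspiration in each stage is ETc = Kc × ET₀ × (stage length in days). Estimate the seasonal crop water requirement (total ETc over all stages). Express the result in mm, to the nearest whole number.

430 mm

initial: 0.47 × 1.93 × 45 = 40.82 mm
mid-season: 1.26 × 6.49 × 30 = 245.32 mm
late-season: 0.76 × 6.31 × 30 = 143.87 mm
Seasonal total = 430.01 mm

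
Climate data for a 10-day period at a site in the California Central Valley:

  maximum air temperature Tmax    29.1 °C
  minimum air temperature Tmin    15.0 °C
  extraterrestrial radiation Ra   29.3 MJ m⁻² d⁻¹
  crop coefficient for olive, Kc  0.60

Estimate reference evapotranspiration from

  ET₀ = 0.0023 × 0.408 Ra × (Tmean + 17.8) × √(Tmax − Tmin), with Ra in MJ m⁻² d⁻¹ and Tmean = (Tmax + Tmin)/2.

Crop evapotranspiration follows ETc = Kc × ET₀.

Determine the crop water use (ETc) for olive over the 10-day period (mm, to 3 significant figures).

Tmean = (29.1 + 15.0)/2 = 22.05 °C
0.408 Ra = 0.408 × 29.3 = 11.9544 mm/d equivalent
ET₀ = 0.0023 × 11.9544 × (22.05 + 17.8) × √14.1 = 0.0023 × 11.9544 × 39.85 × 3.7550 = 4.1143 mm/d
ETc = Kc × ET₀ = 0.60 × 4.1143 = 2.4686 mm/d
Over 10 days: 2.4686 × 10 = 24.686 mm

24.7 mm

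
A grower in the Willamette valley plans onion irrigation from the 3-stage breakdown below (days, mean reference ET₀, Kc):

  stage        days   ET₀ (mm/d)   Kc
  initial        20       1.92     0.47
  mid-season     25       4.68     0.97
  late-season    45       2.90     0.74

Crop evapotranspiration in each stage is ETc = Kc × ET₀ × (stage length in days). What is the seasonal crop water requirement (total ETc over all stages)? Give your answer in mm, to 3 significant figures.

228 mm

initial: 0.47 × 1.92 × 20 = 18.05 mm
mid-season: 0.97 × 4.68 × 25 = 113.49 mm
late-season: 0.74 × 2.90 × 45 = 96.57 mm
Seasonal total = 228.11 mm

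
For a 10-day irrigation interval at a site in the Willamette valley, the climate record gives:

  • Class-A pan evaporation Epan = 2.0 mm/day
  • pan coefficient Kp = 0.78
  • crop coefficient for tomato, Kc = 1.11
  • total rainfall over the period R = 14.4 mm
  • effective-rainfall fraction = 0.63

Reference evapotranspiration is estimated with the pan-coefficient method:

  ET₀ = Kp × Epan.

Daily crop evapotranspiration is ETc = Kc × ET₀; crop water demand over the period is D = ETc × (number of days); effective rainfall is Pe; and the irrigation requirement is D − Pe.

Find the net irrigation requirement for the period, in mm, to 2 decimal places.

ET₀ = 0.78 × 2.0 = 1.5600 mm/d
ETc = Kc × ET₀ = 1.11 × 1.5600 = 1.7316 mm/d
Crop demand D = ETc × 10 d = 1.7316 × 10 = 17.316 mm
Pe = 0.63 × 14.4 = 9.072 mm
D − Pe = 17.316 − 9.072 = 8.244 mm

8.24 mm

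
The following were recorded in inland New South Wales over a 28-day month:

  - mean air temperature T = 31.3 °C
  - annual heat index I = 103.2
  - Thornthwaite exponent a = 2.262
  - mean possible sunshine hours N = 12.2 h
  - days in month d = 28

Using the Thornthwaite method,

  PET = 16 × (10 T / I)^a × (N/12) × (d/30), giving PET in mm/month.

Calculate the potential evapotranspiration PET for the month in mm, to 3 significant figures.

10T/I = 10 × 31.3 / 103.2 = 3.0329
(10T/I)^a = 3.0329^2.262 = 12.3016
Uncorrected PET = 16 × 12.3016 = 196.826 mm
Correction = (N/12)(d/30) = (12.2/12)(28/30) = 0.9489
PET = 196.826 × 0.9489 = 186.768 mm/month

187 mm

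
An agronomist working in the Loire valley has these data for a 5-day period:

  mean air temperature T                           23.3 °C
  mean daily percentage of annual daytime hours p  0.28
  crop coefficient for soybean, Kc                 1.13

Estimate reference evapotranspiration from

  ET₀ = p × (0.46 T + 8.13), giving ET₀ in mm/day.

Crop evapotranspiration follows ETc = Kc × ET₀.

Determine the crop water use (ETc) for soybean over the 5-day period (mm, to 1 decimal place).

29.8 mm

ET₀ = 0.28 × (0.46 × 23.3 + 8.13) = 0.28 × 18.848 = 5.2774 mm/d
ETc = Kc × ET₀ = 1.13 × 5.2774 = 5.9635 mm/d
Over 5 days: 5.9635 × 5 = 29.818 mm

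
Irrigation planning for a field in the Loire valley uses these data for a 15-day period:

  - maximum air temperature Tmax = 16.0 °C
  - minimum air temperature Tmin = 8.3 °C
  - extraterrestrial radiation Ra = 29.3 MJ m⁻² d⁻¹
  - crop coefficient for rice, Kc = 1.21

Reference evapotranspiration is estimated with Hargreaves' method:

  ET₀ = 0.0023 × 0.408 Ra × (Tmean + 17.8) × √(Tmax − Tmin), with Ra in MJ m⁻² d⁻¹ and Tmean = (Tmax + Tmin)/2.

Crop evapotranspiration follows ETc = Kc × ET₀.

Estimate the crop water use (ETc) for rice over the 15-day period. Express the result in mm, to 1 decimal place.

Tmean = (16.0 + 8.3)/2 = 12.15 °C
0.408 Ra = 0.408 × 29.3 = 11.9544 mm/d equivalent
ET₀ = 0.0023 × 11.9544 × (12.15 + 17.8) × √7.7 = 0.0023 × 11.9544 × 29.95 × 2.7749 = 2.2851 mm/d
ETc = Kc × ET₀ = 1.21 × 2.2851 = 2.7650 mm/d
Over 15 days: 2.7650 × 15 = 41.475 mm

41.5 mm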